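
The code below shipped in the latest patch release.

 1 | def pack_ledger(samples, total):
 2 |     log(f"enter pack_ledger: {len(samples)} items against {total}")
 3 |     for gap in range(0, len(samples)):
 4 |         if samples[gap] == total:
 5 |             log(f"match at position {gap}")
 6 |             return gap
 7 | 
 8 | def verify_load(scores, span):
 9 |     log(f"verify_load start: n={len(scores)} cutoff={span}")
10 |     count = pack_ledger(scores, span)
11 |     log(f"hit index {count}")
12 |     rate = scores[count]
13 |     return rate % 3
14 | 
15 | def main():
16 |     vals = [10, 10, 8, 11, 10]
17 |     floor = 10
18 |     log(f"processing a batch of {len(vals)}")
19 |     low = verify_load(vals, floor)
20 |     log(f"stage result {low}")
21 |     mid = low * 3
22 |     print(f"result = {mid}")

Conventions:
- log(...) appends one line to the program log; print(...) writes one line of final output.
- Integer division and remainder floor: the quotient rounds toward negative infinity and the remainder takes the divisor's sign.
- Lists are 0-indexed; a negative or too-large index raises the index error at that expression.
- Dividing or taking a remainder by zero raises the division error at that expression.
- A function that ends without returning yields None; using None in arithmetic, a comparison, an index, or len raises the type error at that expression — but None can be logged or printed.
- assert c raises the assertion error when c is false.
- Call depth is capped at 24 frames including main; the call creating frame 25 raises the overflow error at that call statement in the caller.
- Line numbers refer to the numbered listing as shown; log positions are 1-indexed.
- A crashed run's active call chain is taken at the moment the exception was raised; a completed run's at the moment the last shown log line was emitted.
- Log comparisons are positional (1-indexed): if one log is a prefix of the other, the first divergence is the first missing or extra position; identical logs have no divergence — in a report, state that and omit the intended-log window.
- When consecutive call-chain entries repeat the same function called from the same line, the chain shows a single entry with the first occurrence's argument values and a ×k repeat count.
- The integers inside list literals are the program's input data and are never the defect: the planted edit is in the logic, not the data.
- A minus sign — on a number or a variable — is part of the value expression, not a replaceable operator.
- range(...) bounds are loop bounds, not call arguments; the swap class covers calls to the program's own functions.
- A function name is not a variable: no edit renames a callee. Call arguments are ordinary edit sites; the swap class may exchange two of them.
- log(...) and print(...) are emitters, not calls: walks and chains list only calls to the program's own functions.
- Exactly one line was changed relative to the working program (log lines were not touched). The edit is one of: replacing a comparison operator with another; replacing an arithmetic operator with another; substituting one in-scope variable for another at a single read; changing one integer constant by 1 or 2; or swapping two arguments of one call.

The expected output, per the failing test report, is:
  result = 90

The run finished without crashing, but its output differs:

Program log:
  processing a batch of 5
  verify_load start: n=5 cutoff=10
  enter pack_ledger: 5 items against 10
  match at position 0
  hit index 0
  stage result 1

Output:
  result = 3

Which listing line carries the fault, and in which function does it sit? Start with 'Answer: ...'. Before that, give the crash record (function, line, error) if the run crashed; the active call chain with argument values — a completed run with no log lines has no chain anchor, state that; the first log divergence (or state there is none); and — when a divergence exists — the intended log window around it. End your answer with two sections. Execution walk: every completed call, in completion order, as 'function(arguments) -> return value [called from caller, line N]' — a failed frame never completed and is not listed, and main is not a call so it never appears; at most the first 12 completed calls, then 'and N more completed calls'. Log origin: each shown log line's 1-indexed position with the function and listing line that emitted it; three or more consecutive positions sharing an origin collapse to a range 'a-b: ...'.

Answer: the defect is in verify_load at line 13.
The tell: Everything matches until log position 6, which reads 'stage result 1' in place of 'stage result 30'.
Call chain: main.
First divergence: position 6 — the shown line 'stage result 1' should read 'stage result 30'.
Intended log window:
  4: match at position 0
  5: hit index 0
  6: stage result 30
Execution walk:
  pack_ledger([10, 10, 8, 11, 10], 10) -> 0  [called from verify_load, line 10]
  verify_load([10, 10, 8, 11, 10], 10) -> 1  [called from main, line 19]
Log line origins:
  1 — main, line 18
  2 — verify_load, line 9
  3 — pack_ledger, line 2
  4 — pack_ledger, line 5
  5 — verify_load, line 11
  6 — main, line 20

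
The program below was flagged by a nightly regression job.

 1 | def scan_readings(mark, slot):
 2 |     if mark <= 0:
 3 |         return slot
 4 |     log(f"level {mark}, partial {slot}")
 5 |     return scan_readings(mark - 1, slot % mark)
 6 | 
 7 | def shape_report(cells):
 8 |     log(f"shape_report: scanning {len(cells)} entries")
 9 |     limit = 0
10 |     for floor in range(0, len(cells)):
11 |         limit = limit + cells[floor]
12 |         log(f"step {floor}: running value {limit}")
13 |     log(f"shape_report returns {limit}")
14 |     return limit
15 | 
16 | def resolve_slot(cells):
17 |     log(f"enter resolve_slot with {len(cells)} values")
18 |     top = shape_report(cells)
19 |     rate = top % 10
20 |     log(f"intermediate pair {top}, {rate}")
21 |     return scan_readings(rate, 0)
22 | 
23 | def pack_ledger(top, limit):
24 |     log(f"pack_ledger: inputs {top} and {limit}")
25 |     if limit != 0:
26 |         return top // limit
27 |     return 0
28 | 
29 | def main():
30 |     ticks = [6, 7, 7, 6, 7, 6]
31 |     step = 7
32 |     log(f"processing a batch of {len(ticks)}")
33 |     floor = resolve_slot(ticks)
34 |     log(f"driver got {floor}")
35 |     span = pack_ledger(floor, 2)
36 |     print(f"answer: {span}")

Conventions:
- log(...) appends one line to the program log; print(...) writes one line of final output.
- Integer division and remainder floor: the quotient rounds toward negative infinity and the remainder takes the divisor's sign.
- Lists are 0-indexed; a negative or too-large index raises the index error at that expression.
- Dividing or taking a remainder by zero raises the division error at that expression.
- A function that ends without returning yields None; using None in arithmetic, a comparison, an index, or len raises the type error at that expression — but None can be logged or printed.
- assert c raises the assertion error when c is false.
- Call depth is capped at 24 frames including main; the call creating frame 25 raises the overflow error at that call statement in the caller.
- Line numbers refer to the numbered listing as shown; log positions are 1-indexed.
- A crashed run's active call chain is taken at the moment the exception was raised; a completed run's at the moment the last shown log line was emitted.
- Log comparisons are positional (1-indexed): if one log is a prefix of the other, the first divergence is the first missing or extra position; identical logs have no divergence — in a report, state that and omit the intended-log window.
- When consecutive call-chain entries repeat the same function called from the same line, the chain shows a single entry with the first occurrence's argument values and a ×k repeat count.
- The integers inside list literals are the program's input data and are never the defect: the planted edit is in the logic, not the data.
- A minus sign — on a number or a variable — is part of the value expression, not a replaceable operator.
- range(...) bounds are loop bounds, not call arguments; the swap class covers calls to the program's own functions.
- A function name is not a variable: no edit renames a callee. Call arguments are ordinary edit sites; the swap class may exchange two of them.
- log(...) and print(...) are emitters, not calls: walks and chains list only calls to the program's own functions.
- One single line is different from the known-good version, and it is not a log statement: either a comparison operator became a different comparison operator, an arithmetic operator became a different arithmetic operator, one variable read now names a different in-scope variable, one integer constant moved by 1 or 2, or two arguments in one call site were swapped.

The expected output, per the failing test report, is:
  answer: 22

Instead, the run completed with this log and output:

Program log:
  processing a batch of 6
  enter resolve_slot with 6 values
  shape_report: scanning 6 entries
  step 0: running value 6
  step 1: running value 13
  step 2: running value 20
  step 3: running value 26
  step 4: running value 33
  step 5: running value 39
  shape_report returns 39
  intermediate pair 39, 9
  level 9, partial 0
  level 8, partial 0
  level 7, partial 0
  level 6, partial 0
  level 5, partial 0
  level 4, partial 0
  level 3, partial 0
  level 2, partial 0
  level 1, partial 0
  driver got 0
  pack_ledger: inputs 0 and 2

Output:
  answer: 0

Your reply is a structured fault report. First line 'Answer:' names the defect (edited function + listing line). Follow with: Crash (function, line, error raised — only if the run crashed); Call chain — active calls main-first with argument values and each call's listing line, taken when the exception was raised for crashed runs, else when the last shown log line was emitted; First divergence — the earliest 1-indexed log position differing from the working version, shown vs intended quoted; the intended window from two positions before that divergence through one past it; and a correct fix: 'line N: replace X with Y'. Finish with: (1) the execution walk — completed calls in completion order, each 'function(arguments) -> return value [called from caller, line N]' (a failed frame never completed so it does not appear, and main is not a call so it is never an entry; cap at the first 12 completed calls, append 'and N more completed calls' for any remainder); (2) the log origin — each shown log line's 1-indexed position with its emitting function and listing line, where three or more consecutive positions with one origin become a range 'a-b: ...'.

Answer: the defect is in scan_readings at line 5.
Core observation: Everything matches until log position 13, which reads 'level 8, partial 0' in place of 'level 8, partial 9'.
Call chain: main -> pack_ledger(0, 2) (called at line 35).
First divergence: at position 13 the run shows 'level 8, partial 0' where the working version logs 'level 8, partial 9'.
Intended log window:
  11: intermediate pair 39, 9
  12: level 9, partial 0
  13: level 8, partial 9
  14: level 7, partial 17
Execution walk:
  shape_report([6, 7, 7, 6, 7, 6]) -> 39  [called from resolve_slot, line 18]
  scan_readings(0, 0) -> 0  [called from scan_readings, line 5]
  scan_readings(1, 0) -> 0  [called from scan_readings, line 5]
  scan_readings(2, 0) -> 0  [called from scan_readings, line 5]
  scan_readings(3, 0) -> 0  [called from scan_readings, line 5]
  scan_readings(4, 0) -> 0  [called from scan_readings, line 5]
  scan_readings(5, 0) -> 0  [called from scan_readings, line 5]
  scan_readings(6, 0) -> 0  [called from scan_readings, line 5]
  scan_readings(7, 0) -> 0  [called from scan_readings, line 5]
  scan_readings(8, 0) -> 0  [called from scan_readings, line 5]
  scan_readings(9, 0) -> 0  [called from resolve_slot, line 21]
  resolve_slot([6, 7, 7, 6, 7, 6]) -> 0  [called from main, line 33]
  ... and 1 more completed call
Origin of each log line:
  1 — main, line 32
  2 — resolve_slot, line 17
  3 — shape_report, line 8
  4-9 — shape_report, line 12
  10 — shape_report, line 13
  11 — resolve_slot, line 20
  12-20 — scan_readings, line 4
  21 — main, line 34
  22 — pack_ledger, line 24
A correct fix: line 5: replace `%` with `+`.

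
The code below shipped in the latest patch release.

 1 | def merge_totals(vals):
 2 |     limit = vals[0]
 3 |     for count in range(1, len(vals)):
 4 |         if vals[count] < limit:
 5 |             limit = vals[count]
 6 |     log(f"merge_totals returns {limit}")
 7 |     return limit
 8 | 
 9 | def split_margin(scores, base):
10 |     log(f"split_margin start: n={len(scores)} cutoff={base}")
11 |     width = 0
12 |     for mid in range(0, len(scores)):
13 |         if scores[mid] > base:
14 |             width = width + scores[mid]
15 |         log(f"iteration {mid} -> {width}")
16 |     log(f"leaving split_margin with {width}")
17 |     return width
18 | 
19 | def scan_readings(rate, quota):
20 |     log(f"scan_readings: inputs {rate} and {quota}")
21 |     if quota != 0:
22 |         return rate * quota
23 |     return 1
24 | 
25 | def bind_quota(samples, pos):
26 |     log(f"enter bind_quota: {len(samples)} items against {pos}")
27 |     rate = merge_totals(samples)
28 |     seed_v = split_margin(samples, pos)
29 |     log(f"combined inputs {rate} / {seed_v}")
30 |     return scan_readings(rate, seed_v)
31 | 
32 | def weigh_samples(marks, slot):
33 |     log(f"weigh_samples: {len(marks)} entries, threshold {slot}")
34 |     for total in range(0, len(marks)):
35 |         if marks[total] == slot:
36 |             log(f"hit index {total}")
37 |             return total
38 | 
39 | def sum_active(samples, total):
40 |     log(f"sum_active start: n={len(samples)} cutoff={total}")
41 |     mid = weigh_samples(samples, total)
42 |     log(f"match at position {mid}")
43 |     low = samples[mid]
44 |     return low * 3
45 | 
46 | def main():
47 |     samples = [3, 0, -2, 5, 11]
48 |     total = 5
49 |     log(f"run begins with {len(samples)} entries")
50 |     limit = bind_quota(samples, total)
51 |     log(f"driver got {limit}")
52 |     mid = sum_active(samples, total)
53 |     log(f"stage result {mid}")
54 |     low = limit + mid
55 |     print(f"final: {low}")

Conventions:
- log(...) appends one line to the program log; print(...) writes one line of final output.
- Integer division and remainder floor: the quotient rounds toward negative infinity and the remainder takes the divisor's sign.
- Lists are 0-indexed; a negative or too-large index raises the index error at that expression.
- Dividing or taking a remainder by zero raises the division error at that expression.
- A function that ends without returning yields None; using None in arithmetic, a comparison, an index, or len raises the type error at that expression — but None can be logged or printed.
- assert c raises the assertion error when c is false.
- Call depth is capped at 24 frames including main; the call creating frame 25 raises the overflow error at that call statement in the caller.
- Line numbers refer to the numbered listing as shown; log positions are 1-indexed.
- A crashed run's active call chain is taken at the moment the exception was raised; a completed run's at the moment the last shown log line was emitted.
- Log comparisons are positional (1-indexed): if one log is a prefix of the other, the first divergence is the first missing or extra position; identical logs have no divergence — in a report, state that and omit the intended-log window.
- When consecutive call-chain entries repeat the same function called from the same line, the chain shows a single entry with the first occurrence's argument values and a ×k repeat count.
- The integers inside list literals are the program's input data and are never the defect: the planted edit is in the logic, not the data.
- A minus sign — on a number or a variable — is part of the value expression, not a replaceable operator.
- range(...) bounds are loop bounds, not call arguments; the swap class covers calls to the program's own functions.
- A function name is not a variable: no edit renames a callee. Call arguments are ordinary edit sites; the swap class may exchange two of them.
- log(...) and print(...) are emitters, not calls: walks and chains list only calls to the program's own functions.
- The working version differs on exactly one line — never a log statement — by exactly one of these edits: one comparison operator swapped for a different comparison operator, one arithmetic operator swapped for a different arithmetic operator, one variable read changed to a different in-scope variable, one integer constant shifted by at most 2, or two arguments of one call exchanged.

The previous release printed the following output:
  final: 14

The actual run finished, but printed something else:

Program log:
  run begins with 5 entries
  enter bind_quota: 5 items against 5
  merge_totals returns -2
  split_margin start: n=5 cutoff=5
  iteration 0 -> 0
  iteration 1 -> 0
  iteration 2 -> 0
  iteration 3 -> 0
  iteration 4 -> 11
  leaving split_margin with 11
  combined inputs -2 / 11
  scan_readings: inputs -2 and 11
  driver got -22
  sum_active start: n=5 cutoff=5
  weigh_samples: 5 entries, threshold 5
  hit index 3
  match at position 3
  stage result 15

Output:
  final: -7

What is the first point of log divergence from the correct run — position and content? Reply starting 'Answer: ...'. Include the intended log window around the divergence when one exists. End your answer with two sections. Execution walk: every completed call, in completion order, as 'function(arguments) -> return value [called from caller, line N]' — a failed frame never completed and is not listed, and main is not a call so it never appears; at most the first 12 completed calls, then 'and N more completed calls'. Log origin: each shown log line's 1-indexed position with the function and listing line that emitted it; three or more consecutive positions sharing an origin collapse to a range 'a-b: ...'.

Answer: position 13 — the shown line 'driver got -22' should read 'driver got -1'.
Intended log window:
  11: combined inputs -2 / 11
  12: scan_readings: inputs -2 and 11
  13: driver got -1
  14: sum_active start: n=5 cutoff=5
Execution walk:
  merge_totals([3, 0, -2, 5, 11]) -> -2  [called from bind_quota, line 27]
  split_margin([3, 0, -2, 5, 11], 5) -> 11  [called from bind_quota, line 28]
  scan_readings(-2, 11) -> -22  [called from bind_quota, line 30]
  bind_quota([3, 0, -2, 5, 11], 5) -> -22  [called from main, line 50]
  weigh_samples([3, 0, -2, 5, 11], 5) -> 3  [called from sum_active, line 41]
  sum_active([3, 0, -2, 5, 11], 5) -> 15  [called from main, line 52]
Log origins:
  1: from main, line 49
  2: from bind_quota, line 26
  3: from merge_totals, line 6
  4: from split_margin, line 10
  5-9: from split_margin, line 15
  10: from split_margin, line 16
  11: from bind_quota, line 29
  12: from scan_readings, line 20
  13: from main, line 51
  14: from sum_active, line 40
  15: from weigh_samples, line 33
  16: from weigh_samples, line 36
  17: from sum_active, line 42
  18: from main, line 53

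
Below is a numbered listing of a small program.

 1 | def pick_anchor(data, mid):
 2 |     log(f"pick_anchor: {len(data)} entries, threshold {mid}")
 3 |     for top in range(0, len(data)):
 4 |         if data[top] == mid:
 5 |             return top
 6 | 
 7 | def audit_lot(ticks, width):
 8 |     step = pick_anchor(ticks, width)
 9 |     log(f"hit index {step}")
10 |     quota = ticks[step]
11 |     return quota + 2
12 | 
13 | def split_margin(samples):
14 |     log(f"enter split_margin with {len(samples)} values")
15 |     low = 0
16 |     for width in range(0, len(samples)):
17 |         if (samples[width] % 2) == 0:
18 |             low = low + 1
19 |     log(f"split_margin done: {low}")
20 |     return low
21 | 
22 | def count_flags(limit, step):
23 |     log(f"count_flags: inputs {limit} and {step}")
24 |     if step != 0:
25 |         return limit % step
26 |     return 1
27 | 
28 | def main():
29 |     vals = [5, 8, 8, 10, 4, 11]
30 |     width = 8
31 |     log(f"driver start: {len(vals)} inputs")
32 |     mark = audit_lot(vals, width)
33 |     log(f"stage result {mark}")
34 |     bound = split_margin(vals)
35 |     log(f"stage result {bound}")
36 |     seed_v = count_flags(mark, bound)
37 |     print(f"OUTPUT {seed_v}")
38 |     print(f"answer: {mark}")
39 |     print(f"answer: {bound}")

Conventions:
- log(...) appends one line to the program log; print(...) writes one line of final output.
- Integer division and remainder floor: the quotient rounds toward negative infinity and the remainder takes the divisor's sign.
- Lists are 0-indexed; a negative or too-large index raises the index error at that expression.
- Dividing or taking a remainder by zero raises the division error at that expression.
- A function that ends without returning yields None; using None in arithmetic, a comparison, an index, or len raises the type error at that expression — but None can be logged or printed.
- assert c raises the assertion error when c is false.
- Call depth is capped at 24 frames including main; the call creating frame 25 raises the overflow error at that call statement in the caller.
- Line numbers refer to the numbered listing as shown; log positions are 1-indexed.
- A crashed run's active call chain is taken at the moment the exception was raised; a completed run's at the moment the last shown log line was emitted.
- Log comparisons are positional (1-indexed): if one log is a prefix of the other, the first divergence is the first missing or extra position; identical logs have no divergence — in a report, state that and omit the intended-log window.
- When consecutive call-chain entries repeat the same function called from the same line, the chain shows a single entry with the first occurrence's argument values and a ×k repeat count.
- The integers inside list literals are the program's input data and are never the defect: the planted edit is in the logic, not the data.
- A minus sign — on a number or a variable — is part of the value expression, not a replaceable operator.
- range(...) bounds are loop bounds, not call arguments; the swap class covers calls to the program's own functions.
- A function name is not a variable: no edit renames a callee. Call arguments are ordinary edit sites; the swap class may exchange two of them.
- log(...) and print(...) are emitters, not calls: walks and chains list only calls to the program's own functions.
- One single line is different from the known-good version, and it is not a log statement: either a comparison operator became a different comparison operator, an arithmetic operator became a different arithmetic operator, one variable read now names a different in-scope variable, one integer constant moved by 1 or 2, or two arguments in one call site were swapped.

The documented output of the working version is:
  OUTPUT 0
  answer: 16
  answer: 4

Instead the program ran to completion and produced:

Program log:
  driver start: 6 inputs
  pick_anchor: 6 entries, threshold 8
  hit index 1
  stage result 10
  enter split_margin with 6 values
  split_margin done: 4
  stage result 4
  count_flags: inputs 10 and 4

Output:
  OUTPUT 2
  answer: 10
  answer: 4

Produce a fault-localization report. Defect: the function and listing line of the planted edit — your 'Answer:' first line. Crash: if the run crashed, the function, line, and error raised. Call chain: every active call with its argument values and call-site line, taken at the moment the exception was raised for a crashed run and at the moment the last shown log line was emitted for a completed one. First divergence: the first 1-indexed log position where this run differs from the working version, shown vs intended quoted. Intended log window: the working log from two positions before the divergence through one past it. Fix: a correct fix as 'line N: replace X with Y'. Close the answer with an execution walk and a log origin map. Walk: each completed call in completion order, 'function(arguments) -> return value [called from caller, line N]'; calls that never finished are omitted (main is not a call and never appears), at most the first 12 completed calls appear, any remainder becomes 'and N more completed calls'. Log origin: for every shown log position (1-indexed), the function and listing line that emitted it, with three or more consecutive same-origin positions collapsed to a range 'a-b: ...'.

Answer: the defect is in audit_lot at line 11.
Key observation: Position 4 is the first bad log line: 'stage result 10' should read 'stage result 16'.
Call chain: main -> count_flags(10, 4) (called at line 36).
First divergence: position 4; shown 'stage result 10' vs intended 'stage result 16'.
Intended log window:
  2: pick_anchor: 6 entries, threshold 8
  3: hit index 1
  4: stage result 16
  5: enter split_margin with 6 values
Execution walk:
  pick_anchor([5, 8, 8, 10, 4, 11], 8) -> 1  [called from audit_lot, line 8]
  audit_lot([5, 8, 8, 10, 4, 11], 8) -> 10  [called from main, line 32]
  split_margin([5, 8, 8, 10, 4, 11]) -> 4  [called from main, line 34]
  count_flags(10, 4) -> 2  [called from main, line 36]
Log origin:
  1: emitted by main (line 31)
  2: emitted by pick_anchor (line 2)
  3: emitted by audit_lot (line 9)
  4: emitted by main (line 33)
  5: emitted by split_margin (line 14)
  6: emitted by split_margin (line 19)
  7: emitted by main (line 35)
  8: emitted by count_flags (line 23)
A correct fix: line 11: replace `+` with `*`.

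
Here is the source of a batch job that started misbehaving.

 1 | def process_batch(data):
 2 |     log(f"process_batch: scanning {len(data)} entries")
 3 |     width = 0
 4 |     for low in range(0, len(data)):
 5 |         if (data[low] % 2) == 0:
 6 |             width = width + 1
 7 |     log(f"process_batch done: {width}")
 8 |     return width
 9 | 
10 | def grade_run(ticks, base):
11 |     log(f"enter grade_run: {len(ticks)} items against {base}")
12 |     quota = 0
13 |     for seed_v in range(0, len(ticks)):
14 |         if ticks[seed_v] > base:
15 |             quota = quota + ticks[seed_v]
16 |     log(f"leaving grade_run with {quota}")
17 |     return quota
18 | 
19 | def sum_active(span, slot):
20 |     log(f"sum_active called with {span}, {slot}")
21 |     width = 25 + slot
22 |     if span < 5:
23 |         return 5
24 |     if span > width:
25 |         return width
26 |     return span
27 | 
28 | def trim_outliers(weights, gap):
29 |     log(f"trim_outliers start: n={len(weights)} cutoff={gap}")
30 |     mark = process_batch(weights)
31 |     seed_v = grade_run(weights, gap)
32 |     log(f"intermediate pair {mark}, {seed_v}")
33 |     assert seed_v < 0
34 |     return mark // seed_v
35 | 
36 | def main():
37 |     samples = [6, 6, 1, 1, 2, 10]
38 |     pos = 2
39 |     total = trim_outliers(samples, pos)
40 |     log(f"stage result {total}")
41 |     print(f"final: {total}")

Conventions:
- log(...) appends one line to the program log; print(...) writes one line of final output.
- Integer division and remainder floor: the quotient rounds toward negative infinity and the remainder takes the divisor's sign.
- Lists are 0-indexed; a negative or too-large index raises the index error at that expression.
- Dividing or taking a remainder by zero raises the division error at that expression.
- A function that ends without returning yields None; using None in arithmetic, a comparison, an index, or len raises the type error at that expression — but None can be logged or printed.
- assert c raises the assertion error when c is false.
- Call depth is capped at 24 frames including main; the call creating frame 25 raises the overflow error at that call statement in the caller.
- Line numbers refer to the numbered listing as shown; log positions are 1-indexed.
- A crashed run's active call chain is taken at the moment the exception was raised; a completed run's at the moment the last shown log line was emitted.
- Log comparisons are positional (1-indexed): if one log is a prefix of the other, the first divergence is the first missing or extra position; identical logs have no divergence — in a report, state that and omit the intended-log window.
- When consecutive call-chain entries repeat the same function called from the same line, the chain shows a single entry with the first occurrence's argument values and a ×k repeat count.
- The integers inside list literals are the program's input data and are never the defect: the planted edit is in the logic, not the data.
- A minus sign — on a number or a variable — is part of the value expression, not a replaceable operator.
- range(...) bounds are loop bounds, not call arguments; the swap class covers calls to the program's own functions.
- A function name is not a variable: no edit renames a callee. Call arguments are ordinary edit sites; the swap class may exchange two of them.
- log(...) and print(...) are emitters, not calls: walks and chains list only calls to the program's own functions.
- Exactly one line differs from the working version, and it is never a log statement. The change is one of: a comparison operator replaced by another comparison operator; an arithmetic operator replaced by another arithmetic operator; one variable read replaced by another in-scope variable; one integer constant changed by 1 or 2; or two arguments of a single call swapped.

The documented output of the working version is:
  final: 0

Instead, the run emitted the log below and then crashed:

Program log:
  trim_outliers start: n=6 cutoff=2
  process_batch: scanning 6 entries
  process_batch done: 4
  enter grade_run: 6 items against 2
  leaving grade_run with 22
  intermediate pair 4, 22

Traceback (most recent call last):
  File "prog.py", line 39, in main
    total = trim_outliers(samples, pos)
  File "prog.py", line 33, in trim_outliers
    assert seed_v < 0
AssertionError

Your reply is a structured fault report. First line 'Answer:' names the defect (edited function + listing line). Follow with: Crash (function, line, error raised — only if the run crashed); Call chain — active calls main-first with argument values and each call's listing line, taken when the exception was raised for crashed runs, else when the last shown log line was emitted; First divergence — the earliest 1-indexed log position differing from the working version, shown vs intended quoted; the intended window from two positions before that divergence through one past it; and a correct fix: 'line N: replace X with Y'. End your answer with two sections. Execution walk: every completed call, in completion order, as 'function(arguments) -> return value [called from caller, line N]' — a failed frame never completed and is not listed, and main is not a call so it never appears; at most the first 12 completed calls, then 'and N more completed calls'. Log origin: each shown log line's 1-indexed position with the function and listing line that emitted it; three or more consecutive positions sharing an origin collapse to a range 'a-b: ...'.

Answer: the defect is in trim_outliers at line 33.
Key fact: After 6 matching log lines the faulty run goes silent, while the working version continues with 'stage result 0'.
Crash: trim_outliers, line 33, AssertionError.
Call chain: main -> trim_outliers([6, 6, 1, 1, 2, 10], 2) (called at line 39).
First divergence: position 7 — after 6 matching lines the faulty run goes silent; intended next line 'stage result 0'.
Intended log window:
  5: leaving grade_run with 22
  6: intermediate pair 4, 22
  7: stage result 0
Execution walk:
  process_batch([6, 6, 1, 1, 2, 10]) -> 4  [called from trim_outliers, line 30]
  grade_run([6, 6, 1, 1, 2, 10], 2) -> 22  [called from trim_outliers, line 31]
Log line origins:
  1: logged in trim_outliers at line 29
  2: logged in process_batch at line 2
  3: logged in process_batch at line 7
  4: logged in grade_run at line 11
  5: logged in grade_run at line 16
  6: logged in trim_outliers at line 32
A correct fix: line 33: replace `<` with `>`.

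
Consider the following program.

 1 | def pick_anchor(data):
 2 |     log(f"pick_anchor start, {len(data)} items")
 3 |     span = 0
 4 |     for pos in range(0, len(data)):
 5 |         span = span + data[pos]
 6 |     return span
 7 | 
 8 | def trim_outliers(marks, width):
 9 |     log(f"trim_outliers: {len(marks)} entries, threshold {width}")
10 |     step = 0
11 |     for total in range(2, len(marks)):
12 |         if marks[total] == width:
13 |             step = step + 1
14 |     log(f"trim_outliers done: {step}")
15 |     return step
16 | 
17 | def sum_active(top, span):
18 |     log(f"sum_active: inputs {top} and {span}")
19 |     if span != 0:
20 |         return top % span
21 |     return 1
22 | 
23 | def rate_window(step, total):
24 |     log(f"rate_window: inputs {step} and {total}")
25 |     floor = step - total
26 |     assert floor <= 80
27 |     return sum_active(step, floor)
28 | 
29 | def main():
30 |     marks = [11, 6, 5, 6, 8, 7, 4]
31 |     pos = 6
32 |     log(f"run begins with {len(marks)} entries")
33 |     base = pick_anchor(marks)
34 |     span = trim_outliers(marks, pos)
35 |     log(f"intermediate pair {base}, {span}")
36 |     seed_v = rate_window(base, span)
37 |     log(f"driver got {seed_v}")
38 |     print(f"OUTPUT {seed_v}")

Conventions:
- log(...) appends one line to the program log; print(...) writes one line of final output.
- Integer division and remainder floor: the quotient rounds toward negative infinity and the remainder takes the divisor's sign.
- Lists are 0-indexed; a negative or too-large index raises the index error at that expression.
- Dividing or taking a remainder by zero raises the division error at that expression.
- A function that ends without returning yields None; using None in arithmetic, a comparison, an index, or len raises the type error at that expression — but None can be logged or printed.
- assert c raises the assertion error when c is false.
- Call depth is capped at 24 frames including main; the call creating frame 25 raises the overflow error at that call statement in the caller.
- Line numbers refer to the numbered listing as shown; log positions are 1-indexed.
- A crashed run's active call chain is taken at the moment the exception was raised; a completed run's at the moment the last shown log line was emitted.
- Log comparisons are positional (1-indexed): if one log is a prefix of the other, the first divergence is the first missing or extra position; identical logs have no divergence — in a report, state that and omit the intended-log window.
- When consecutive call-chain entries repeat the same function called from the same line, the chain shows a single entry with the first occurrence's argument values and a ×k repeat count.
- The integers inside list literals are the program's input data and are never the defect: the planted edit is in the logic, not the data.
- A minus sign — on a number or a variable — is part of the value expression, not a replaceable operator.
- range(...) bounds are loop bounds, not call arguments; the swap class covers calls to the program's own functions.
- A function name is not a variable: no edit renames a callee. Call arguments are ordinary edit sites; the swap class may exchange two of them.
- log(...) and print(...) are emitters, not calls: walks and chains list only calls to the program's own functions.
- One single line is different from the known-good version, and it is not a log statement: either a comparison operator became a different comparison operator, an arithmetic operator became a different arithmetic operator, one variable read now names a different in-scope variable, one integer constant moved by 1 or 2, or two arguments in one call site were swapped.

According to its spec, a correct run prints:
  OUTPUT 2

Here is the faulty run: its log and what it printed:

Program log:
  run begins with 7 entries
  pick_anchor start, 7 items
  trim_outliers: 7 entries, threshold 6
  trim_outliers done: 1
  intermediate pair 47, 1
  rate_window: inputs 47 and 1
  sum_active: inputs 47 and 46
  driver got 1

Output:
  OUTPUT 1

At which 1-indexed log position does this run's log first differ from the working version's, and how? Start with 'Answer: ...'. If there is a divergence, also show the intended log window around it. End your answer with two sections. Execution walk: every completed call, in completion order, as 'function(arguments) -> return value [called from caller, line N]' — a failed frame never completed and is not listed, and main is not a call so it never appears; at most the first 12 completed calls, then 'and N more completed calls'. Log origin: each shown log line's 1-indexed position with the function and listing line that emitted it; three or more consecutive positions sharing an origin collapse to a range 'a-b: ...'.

Answer: position 4; shown 'trim_outliers done: 1' vs intended 'trim_outliers done: 2'.
Intended log window:
  2: pick_anchor start, 7 items
  3: trim_outliers: 7 entries, threshold 6
  4: trim_outliers done: 2
  5: intermediate pair 47, 2
Execution walk:
  pick_anchor([11, 6, 5, 6, 8, 7, 4]) -> 47  [called from main, line 33]
  trim_outliers([11, 6, 5, 6, 8, 7, 4], 6) -> 1  [called from main, line 34]
  sum_active(47, 46) -> 1  [called from rate_window, line 27]
  rate_window(47, 1) -> 1  [called from main, line 36]
Log origins:
  1: emitted by main (line 32)
  2: emitted by pick_anchor (line 2)
  3: emitted by trim_outliers (line 9)
  4: emitted by trim_outliers (line 14)
  5: emitted by main (line 35)
  6: emitted by rate_window (line 24)
  7: emitted by sum_active (line 18)
  8: emitted by main (line 37)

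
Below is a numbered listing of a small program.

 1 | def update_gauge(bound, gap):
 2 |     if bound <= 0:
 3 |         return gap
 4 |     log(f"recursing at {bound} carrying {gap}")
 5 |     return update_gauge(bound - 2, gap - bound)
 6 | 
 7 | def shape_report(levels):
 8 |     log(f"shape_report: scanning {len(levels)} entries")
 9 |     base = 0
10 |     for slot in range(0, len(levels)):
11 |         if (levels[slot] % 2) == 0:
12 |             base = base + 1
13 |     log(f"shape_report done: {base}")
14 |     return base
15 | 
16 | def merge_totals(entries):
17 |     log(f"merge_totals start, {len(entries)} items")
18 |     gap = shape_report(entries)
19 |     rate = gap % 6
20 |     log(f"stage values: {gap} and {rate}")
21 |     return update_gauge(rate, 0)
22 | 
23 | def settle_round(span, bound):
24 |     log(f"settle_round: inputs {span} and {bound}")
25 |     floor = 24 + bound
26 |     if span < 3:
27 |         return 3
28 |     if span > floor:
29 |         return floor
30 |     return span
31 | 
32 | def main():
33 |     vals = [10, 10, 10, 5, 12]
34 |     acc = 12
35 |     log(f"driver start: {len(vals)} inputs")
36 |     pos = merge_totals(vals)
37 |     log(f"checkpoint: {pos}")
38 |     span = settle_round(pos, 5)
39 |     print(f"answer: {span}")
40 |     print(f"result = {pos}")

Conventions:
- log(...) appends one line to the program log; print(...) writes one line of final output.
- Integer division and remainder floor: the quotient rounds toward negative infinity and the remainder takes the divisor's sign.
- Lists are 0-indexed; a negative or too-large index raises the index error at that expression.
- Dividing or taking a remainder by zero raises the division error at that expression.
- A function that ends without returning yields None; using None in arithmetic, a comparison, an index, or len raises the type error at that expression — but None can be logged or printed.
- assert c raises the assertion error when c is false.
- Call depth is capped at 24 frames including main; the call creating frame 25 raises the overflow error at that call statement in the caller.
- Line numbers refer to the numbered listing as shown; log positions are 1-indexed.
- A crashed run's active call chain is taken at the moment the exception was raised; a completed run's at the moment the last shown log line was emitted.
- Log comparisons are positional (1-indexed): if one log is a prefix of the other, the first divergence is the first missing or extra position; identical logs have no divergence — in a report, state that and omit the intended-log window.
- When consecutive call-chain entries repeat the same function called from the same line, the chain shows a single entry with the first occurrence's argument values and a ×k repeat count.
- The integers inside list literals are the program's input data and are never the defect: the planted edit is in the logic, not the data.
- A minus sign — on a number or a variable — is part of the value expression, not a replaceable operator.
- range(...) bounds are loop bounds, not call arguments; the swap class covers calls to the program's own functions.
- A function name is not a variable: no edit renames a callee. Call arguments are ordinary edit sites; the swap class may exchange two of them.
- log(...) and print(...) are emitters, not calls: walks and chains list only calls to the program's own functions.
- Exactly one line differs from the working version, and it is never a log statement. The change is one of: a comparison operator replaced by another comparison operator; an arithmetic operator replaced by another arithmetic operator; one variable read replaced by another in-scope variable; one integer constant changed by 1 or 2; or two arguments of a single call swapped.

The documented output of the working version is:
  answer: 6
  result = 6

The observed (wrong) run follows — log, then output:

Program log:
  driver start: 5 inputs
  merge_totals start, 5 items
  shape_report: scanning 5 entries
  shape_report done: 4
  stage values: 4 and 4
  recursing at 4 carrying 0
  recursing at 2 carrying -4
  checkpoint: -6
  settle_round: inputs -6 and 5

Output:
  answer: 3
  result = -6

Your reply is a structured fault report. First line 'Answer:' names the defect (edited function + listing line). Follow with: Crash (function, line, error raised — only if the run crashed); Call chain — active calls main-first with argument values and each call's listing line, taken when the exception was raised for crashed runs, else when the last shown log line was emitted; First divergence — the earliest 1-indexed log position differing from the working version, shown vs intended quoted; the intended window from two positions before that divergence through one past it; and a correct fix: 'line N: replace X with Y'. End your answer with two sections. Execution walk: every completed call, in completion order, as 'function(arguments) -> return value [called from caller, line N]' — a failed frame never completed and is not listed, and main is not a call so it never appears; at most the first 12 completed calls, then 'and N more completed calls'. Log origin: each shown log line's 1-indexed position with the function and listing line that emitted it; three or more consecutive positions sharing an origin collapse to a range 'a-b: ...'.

Answer: the defect is in update_gauge at line 5.
Core observation: Everything matches until log position 7, which reads 'recursing at 2 carrying -4' in place of 'recursing at 2 carrying 4'.
Call chain: main -> settle_round(-6, 5) (called at line 38).
First divergence: at position 7 the run shows 'recursing at 2 carrying -4' where the working version logs 'recursing at 2 carrying 4'.
Intended log window:
  5: stage values: 4 and 4
  6: recursing at 4 carrying 0
  7: recursing at 2 carrying 4
  8: checkpoint: 6
Execution walk:
  shape_report([10, 10, 10, 5, 12]) -> 4  [called from merge_totals, line 18]
  update_gauge(0, -6) -> -6  [called from update_gauge, line 5]
  update_gauge(2, -4) -> -6  [called from update_gauge, line 5]
  update_gauge(4, 0) -> -6  [called from merge_totals, line 21]
  merge_totals([10, 10, 10, 5, 12]) -> -6  [called from main, line 36]
  settle_round(-6, 5) -> 3  [called from main, line 38]
Origin of each log line:
  1: logged in main at line 35
  2: logged in merge_totals at line 17
  3: logged in shape_report at line 8
  4: logged in shape_report at line 13
  5: logged in merge_totals at line 20
  6: logged in update_gauge at line 4
  7: logged in update_gauge at line 4
  8: logged in main at line 37
  9: logged in settle_round at line 24
A correct fix: line 5: replace `gap - bound` with `gap + bound`.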